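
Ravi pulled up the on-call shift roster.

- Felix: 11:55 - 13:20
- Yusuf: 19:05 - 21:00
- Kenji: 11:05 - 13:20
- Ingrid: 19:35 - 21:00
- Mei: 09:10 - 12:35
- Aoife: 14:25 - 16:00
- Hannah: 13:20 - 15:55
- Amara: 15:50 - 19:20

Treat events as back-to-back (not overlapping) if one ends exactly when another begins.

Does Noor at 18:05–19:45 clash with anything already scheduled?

Mei: ends 12:35 at or before Noor starts 18:05 → clear.
Kenji: ends 13:20 at or before Noor starts 18:05 → clear.
Felix: ends 13:20 at or before Noor starts 18:05 → clear.
Hannah: ends 15:55 at or before Noor starts 18:05 → clear.
Aoife: ends 16:00 at or before Noor starts 18:05 → clear.
Amara: starts 15:50 before Noor ends 19:45, and ends 19:20 after Noor starts 18:05 → overlap.
Yusuf: starts 19:05 before Noor ends 19:45, and ends 21:00 after Noor starts 18:05 → overlap.
Ingrid: starts 19:35 before Noor ends 19:45, and ends 21:00 after Noor starts 18:05 → overlap.
Noor overlaps Amara, Yusuf, Ingrid.

Yes — it overlaps Amara, Ingrid, Yusuf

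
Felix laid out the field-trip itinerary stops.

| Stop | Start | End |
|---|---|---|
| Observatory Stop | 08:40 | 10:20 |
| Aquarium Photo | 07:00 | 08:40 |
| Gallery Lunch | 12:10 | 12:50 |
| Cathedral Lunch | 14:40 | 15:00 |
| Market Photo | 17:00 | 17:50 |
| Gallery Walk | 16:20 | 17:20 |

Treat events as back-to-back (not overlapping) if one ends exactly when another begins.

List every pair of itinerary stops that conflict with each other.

Sorted by start: Aquarium Photo, Observatory Stop, Gallery Lunch, Cathedral Lunch, Gallery Walk, Market Photo.
Observatory Stop starts exactly when Aquarium Photo ends (back-to-back, no overlap); Aquarium Photo is clear from here.
Gallery Lunch starts after Observatory Stop ends; Observatory Stop is clear from here.
Cathedral Lunch starts after Gallery Lunch ends; Gallery Lunch is clear from here.
Gallery Walk starts after Cathedral Lunch ends; Cathedral Lunch is clear from here.
Market Photo starts before Gallery Walk ends → Gallery Walk and Market Photo overlap.

Gallery Walk & Market Photo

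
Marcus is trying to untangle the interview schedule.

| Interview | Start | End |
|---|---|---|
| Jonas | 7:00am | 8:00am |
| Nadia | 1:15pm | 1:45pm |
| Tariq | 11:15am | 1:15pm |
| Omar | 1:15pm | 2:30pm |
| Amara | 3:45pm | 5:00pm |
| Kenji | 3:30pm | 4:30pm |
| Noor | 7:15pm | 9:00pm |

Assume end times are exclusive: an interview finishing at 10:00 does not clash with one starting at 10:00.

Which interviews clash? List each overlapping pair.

Amara & Kenji, Nadia & Omar

Two intervals overlap when each starts before the other ends.
Sorted by start: Jonas, Tariq, Nadia, Omar, Kenji, Amara, Noor.
Tariq starts after Jonas ends; Jonas is clear from here.
Nadia starts exactly when Tariq ends (back-to-back, no overlap); Tariq is clear from here.
Omar starts before Nadia ends → Nadia and Omar overlap.
Kenji starts after Nadia ends; Nadia is clear from here.
Kenji starts after Omar ends; Omar is clear from here.
Amara starts before Kenji ends → Kenji and Amara overlap.
Noor starts after Kenji ends.
Noor starts after Amara ends.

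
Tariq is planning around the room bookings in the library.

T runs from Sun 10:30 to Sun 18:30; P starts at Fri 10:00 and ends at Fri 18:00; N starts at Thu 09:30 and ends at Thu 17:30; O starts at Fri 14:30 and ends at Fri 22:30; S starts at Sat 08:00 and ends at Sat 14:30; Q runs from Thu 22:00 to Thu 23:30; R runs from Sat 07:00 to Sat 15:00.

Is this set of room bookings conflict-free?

Sorted by start: N, Q, P, O, R, S, T.
Q starts after N ends, so N has no further overlaps.
P starts after Q ends, so Q has no further overlaps.
O starts before P ends → P and O overlap.
That's a conflict, so the schedule is not conflict-free.

No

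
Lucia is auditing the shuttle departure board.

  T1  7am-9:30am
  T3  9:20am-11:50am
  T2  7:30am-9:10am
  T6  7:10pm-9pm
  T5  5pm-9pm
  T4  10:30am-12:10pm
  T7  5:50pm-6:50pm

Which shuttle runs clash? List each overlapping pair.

Sorted by start: T1, T2, T3, T4, T5, T7, T6.
T2 starts before T1 ends → T1 and T2 overlap.
T3 starts before T1 ends → T1 and T3 overlap.
T4 starts after T1 ends — done with T1.
T3 starts after T2 ends — done with T2.
T4 starts before T3 ends → T3 and T4 overlap.
T5 starts after T3 ends — done with T3.
T5 starts after T4 ends — done with T4.
T7 starts before T5 ends → T5 and T7 overlap.
T6 starts before T5 ends → T5 and T6 overlap.
T6 starts after T7 ends.

T1 & T2, T1 & T3, T3 & T4, T5 & T6, T5 & T7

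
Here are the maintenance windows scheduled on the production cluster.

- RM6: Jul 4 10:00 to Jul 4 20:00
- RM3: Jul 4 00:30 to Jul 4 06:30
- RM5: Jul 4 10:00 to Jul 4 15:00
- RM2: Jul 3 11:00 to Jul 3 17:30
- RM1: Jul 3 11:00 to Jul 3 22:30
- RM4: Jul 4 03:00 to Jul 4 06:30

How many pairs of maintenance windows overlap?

Sorted by start: RM1, RM2, RM3, RM4, RM5, RM6.
RM2 starts before RM1 ends → RM1 and RM2 overlap.
RM3 starts after RM1 ends — done with RM1.
RM3 starts after RM2 ends — done with RM2.
RM4 starts before RM3 ends → RM3 and RM4 overlap.
RM5 starts after RM3 ends — done with RM3.
RM5 starts after RM4 ends — done with RM4.
RM6 starts before RM5 ends → RM5 and RM6 overlap.
Overlapping pairs: RM1 & RM2, RM3 & RM4, RM5 & RM6 — 3 in total.

3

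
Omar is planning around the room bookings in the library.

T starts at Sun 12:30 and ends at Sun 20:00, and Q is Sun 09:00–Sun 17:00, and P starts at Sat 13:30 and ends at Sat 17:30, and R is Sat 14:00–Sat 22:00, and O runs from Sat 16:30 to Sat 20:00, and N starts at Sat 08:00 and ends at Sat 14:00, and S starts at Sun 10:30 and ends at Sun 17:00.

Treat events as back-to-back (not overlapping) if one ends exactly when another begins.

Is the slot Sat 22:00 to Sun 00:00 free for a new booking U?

Yes — the slot is free

N: ends Sat 14:00 at or before U starts Sat 22:00 → clear.
P: ends Sat 17:30 at or before U starts Sat 22:00 → clear.
R: ends Sat 22:00 at or before U starts Sat 22:00 → clear.
O: ends Sat 20:00 at or before U starts Sat 22:00 → clear.
Q: starts Sun 09:00 at or after U ends Sun 00:00 → clear.
S: starts Sun 10:30 at or after U ends Sun 00:00 → clear.
T: starts Sun 12:30 at or after U ends Sun 00:00 → clear.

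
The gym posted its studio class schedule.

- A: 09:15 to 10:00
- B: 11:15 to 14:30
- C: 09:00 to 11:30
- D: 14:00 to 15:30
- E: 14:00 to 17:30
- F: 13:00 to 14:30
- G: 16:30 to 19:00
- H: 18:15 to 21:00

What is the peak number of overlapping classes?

Sort all start/end points and keep a running count:
09:00 start C → 1
09:15 start A → 2
10:00 end A → 1
11:15 start B → 2
11:30 end C → 1
13:00 start F → 2
14:00 start D → 3
14:00 start E → 4
14:30 end B → 3
14:30 end F → 2
15:30 end D → 1
16:30 start G → 2
17:30 end E → 1
18:15 start H → 2
19:00 end G → 1
21:00 end H → 0
Peak is 4, at 14:00 (B, D, E, F).

4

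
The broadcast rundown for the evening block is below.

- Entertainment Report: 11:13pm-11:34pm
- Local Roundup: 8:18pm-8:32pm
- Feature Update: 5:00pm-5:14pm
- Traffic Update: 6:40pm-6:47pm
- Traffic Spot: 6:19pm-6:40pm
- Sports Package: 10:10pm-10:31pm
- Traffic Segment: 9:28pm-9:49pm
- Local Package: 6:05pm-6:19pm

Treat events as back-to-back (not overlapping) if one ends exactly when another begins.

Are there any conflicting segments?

No

Sorted by start: Feature Update, Local Package, Traffic Spot, Traffic Update, Local Roundup, Traffic Segment, Sports Package, Entertainment Report.
Local Package starts after Feature Update ends — done with Feature Update.
Traffic Spot starts exactly when Local Package ends (back-to-back, no overlap) — done with Local Package.
Traffic Update starts exactly when Traffic Spot ends (back-to-back, no overlap) — done with Traffic Spot.
Local Roundup starts after Traffic Update ends — done with Traffic Update.
Traffic Segment starts after Local Roundup ends — done with Local Roundup.
Sports Package starts after Traffic Segment ends — done with Traffic Segment.
Entertainment Report starts after Sports Package ends.
Every pair is clear; the schedule has no overlaps.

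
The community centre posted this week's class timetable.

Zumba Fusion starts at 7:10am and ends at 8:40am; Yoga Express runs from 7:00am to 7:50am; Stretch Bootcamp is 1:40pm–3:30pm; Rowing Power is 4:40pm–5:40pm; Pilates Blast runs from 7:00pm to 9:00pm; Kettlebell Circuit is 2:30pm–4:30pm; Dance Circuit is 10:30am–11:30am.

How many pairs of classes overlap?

Sorted by start: Yoga Express, Zumba Fusion, Dance Circuit, Stretch Bootcamp, Kettlebell Circuit, Rowing Power, Pilates Blast.
Zumba Fusion starts before Yoga Express ends → Yoga Express and Zumba Fusion overlap.
Dance Circuit starts after Yoga Express ends, so nothing later overlaps Yoga Express either.
Dance Circuit starts after Zumba Fusion ends, so nothing later overlaps Zumba Fusion either.
Stretch Bootcamp starts after Dance Circuit ends, so nothing later overlaps Dance Circuit either.
Kettlebell Circuit starts before Stretch Bootcamp ends → Stretch Bootcamp and Kettlebell Circuit overlap.
Rowing Power starts after Stretch Bootcamp ends, so nothing later overlaps Stretch Bootcamp either.
Rowing Power starts after Kettlebell Circuit ends, so nothing later overlaps Kettlebell Circuit either.
Pilates Blast starts after Rowing Power ends.
Overlapping pairs: Kettlebell Circuit & Stretch Bootcamp, Yoga Express & Zumba Fusion — 2 in total.

2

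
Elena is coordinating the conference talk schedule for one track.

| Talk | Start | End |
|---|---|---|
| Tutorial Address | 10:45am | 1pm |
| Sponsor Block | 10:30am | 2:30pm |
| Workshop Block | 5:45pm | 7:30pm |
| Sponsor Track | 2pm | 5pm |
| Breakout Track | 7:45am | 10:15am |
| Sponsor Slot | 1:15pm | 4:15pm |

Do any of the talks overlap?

Sorted by start: Breakout Track, Sponsor Block, Tutorial Address, Sponsor Slot, Sponsor Track, Workshop Block.
Sponsor Block starts after Breakout Track ends, so nothing later overlaps Breakout Track either.
Tutorial Address starts before Sponsor Block ends → Sponsor Block and Tutorial Address overlap.
That's a conflict, so the schedule is not conflict-free.

Yes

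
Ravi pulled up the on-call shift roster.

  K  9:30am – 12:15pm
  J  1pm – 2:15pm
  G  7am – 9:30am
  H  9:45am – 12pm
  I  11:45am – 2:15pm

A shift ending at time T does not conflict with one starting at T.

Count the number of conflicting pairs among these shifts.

4

Sorted by start: G, K, H, I, J.
K starts exactly when G ends (back-to-back, no overlap), so G has no further overlaps.
H starts before K ends → K and H overlap.
I starts before K ends → K and I overlap.
J starts after K ends.
I starts before H ends → H and I overlap.
J starts after H ends.
J starts before I ends → I and J overlap.
Overlapping pairs: H & I, H & K, I & J, I & K — 4 in total.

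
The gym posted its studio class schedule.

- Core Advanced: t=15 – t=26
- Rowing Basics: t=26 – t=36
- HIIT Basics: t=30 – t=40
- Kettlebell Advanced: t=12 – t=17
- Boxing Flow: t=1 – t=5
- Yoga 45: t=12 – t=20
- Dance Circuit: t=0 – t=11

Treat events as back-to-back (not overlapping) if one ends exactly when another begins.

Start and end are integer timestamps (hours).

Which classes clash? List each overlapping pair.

Sorted by start: Dance Circuit, Boxing Flow, Yoga 45, Kettlebell Advanced, Core Advanced, Rowing Basics, HIIT Basics.
Boxing Flow starts before Dance Circuit ends → Dance Circuit and Boxing Flow overlap.
Yoga 45 starts after Dance Circuit ends, so nothing later overlaps Dance Circuit either.
Yoga 45 starts after Boxing Flow ends, so nothing later overlaps Boxing Flow either.
Kettlebell Advanced starts before Yoga 45 ends → Yoga 45 and Kettlebell Advanced overlap.
Core Advanced starts before Yoga 45 ends → Yoga 45 and Core Advanced overlap.
Rowing Basics starts after Yoga 45 ends, so nothing later overlaps Yoga 45 either.
Core Advanced starts before Kettlebell Advanced ends → Kettlebell Advanced and Core Advanced overlap.
Rowing Basics starts after Kettlebell Advanced ends, so nothing later overlaps Kettlebell Advanced either.
Rowing Basics starts exactly when Core Advanced ends (back-to-back, no overlap), so nothing later overlaps Core Advanced either.
HIIT Basics starts before Rowing Basics ends → Rowing Basics and HIIT Basics overlap.

Boxing Flow & Dance Circuit, Core Advanced & Kettlebell Advanced, Core Advanced & Yoga 45, HIIT Basics & Rowing Basics, Kettlebell Advanced & Yoga 45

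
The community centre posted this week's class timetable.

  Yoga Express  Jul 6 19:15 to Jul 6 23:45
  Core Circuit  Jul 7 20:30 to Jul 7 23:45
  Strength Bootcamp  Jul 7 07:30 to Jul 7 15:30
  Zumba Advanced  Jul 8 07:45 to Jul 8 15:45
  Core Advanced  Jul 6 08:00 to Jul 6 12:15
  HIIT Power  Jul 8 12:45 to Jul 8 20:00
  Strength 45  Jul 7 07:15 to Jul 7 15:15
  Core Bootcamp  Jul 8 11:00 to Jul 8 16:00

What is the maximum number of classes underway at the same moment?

Walk through starts and ends in time order (an end at T is processed before a start at T):
Jul 6 08:00 start Core Advanced → 1
Jul 6 12:15 end Core Advanced → 0
Jul 6 19:15 start Yoga Express → 1
Jul 6 23:45 end Yoga Express → 0
Jul 7 07:15 start Strength 45 → 1
Jul 7 07:30 start Strength Bootcamp → 2
Jul 7 15:15 end Strength 45 → 1
Jul 7 15:30 end Strength Bootcamp → 0
Jul 7 20:30 start Core Circuit → 1
Jul 7 23:45 end Core Circuit → 0
Jul 8 07:45 start Zumba Advanced → 1
Jul 8 11:00 start Core Bootcamp → 2
Jul 8 12:45 start HIIT Power → 3
Jul 8 15:45 end Zumba Advanced → 2
Jul 8 16:00 end Core Bootcamp → 1
Jul 8 20:00 end HIIT Power → 0
Peak is 3, at Jul 8 12:45 (Core Bootcamp, HIIT Power, Zumba Advanced).

3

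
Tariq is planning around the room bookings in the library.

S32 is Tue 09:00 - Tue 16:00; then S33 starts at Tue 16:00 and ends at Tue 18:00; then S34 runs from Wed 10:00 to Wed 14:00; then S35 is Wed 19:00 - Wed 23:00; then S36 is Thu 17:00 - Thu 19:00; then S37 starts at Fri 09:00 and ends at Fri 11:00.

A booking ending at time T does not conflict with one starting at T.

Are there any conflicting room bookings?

No

Check each pair: they overlap iff neither finishes before the other starts.
Sorted by start: S32, S33, S34, S35, S36, S37.
S33 starts exactly when S32 ends (back-to-back, no overlap), so nothing later overlaps S32 either.
S34 starts after S33 ends, so nothing later overlaps S33 either.
S35 starts after S34 ends, so nothing later overlaps S34 either.
S36 starts after S35 ends, so nothing later overlaps S35 either.
S37 starts after S36 ends.
Every pair is clear; the schedule has no overlaps.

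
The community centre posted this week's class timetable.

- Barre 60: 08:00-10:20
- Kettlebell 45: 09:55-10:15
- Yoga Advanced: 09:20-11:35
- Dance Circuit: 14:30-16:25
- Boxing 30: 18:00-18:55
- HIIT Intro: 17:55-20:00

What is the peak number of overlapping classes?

Sort all start/end points and keep a running count:
08:00 start Barre 60 → 1
09:20 start Yoga Advanced → 2
09:55 start Kettlebell 45 → 3
10:15 end Kettlebell 45 → 2
10:20 end Barre 60 → 1
11:35 end Yoga Advanced → 0
14:30 start Dance Circuit → 1
16:25 end Dance Circuit → 0
17:55 start HIIT Intro → 1
18:00 start Boxing 30 → 2
18:55 end Boxing 30 → 1
20:00 end HIIT Intro → 0
Peak is 3, at 09:55 (Barre 60, Kettlebell 45, Yoga Advanced).

3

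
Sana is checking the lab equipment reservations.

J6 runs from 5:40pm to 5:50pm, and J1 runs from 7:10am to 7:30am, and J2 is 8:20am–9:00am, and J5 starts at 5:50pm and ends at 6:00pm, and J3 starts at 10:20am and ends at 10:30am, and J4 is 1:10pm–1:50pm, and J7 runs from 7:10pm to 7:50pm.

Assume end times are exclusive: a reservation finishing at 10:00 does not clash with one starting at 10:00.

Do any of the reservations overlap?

Sorted by start: J1, J2, J3, J4, J6, J5, J7.
J2 starts after J1 ends — done with J1.
J3 starts after J2 ends — done with J2.
J4 starts after J3 ends — done with J3.
J6 starts after J4 ends — done with J4.
J5 starts exactly when J6 ends (back-to-back, no overlap) — done with J6.
J7 starts after J5 ends.
Every pair is clear; the schedule has no overlaps.

No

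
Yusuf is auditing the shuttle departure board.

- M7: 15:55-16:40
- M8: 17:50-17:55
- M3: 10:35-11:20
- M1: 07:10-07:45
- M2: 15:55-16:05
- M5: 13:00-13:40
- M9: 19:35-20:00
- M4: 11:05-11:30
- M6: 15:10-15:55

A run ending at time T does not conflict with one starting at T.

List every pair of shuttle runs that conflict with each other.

Sorted by start: M1, M3, M4, M5, M6, M2, M7, M8, M9.
M3 starts after M1 ends, so nothing later overlaps M1 either.
M4 starts before M3 ends → M3 and M4 overlap.
M5 starts after M3 ends, so nothing later overlaps M3 either.
M5 starts after M4 ends, so nothing later overlaps M4 either.
M6 starts after M5 ends, so nothing later overlaps M5 either.
M2 starts exactly when M6 ends (back-to-back, no overlap), so nothing later overlaps M6 either.
M7 starts before M2 ends → M2 and M7 overlap.
M8 starts after M2 ends, so nothing later overlaps M2 either.
M8 starts after M7 ends, so nothing later overlaps M7 either.
M9 starts after M8 ends.

M2 & M7, M3 & M4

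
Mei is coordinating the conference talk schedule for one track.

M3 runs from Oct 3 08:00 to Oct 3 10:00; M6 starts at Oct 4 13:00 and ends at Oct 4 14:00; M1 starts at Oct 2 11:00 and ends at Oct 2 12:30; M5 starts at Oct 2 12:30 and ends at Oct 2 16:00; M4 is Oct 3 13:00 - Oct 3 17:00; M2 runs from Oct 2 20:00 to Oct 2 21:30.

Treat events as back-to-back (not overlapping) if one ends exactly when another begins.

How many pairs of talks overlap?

0

Sorted by start: M1, M5, M2, M3, M4, M6.
M5 starts exactly when M1 ends (back-to-back, no overlap); M1 is clear from here.
M2 starts after M5 ends; M5 is clear from here.
M3 starts after M2 ends; M2 is clear from here.
M4 starts after M3 ends; M3 is clear from here.
M6 starts after M4 ends.
No pair overlaps.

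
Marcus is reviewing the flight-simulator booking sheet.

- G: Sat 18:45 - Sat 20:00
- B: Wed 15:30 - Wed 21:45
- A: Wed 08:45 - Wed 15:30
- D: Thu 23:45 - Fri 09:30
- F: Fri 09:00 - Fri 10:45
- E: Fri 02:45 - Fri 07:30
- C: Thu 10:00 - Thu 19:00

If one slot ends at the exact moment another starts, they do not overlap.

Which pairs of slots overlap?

Sorted by start: A, B, C, D, E, F, G.
B starts exactly when A ends (back-to-back, no overlap), so nothing later overlaps A either.
C starts after B ends, so nothing later overlaps B either.
D starts after C ends, so nothing later overlaps C either.
E starts before D ends → D and E overlap.
F starts before D ends → D and F overlap.
G starts after D ends.
F starts after E ends, so nothing later overlaps E either.
G starts after F ends.

D & E, D & F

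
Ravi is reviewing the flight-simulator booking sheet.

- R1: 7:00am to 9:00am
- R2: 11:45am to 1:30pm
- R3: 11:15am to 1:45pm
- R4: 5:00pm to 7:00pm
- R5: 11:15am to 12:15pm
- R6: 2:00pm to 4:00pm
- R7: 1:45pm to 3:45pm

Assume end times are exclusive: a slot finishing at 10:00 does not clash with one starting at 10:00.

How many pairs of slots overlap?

4

Check each pair: they overlap iff neither finishes before the other starts.
Sorted by start: R1, R3, R5, R2, R7, R6, R4.
R3 starts after R1 ends — done with R1.
R5 starts before R3 ends → R3 and R5 overlap.
R2 starts before R3 ends → R3 and R2 overlap.
R7 starts exactly when R3 ends (back-to-back, no overlap) — done with R3.
R2 starts before R5 ends → R5 and R2 overlap.
R7 starts after R5 ends — done with R5.
R7 starts after R2 ends — done with R2.
R6 starts before R7 ends → R7 and R6 overlap.
R4 starts after R7 ends.
R4 starts after R6 ends.
Overlapping pairs: R2 & R3, R2 & R5, R3 & R5, R6 & R7 — 4 in total.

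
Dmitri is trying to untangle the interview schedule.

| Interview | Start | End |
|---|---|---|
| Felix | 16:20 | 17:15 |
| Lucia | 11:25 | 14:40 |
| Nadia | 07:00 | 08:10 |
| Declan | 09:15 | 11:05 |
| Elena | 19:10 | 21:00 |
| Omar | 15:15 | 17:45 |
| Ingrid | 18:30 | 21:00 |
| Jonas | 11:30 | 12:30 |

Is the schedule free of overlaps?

No

Two intervals overlap when each starts before the other ends.
Sorted by start: Nadia, Declan, Lucia, Jonas, Omar, Felix, Ingrid, Elena.
Declan starts after Nadia ends, so Nadia has no further overlaps.
Lucia starts after Declan ends, so Declan has no further overlaps.
Jonas starts before Lucia ends → Lucia and Jonas overlap.
That's a conflict, so the schedule is not conflict-free.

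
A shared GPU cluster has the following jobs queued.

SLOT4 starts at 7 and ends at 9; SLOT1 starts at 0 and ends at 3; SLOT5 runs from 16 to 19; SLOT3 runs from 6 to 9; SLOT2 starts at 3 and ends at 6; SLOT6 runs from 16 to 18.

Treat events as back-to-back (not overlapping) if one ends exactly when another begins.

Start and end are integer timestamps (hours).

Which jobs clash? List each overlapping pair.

Sorted by start: SLOT1, SLOT2, SLOT3, SLOT4, SLOT5, SLOT6.
SLOT2 starts exactly when SLOT1 ends (back-to-back, no overlap) — done with SLOT1.
SLOT3 starts exactly when SLOT2 ends (back-to-back, no overlap) — done with SLOT2.
SLOT4 starts before SLOT3 ends → SLOT3 and SLOT4 overlap.
SLOT5 starts after SLOT3 ends — done with SLOT3.
SLOT5 starts after SLOT4 ends — done with SLOT4.
SLOT6 starts before SLOT5 ends → SLOT5 and SLOT6 overlap.

SLOT3 & SLOT4, SLOT5 & SLOT6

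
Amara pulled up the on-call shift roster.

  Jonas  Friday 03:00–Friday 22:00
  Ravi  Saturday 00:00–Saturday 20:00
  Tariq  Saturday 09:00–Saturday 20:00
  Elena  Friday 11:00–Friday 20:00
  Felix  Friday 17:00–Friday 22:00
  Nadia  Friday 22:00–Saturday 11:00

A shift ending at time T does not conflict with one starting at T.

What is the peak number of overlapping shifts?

3

Sort all start/end points and keep a running count:
Friday 03:00 start Jonas → 1
Friday 11:00 start Elena → 2
Friday 17:00 start Felix → 3
Friday 20:00 end Elena → 2
Friday 22:00 end Felix → 1
Friday 22:00 end Jonas → 0
Friday 22:00 start Nadia → 1
Saturday 00:00 start Ravi → 2
Saturday 09:00 start Tariq → 3
Saturday 11:00 end Nadia → 2
Saturday 20:00 end Ravi → 1
Saturday 20:00 end Tariq → 0
Peak is 3, at Friday 17:00 (Elena, Felix, Jonas).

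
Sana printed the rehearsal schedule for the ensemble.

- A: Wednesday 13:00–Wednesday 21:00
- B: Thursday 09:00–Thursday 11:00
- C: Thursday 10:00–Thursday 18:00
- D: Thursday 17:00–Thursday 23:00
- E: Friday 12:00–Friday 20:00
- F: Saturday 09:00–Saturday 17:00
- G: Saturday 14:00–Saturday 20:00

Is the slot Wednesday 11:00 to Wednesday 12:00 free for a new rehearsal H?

A: starts Wednesday 13:00 at or after H ends Wednesday 12:00 → clear.
B: starts Thursday 09:00 at or after H ends Wednesday 12:00 → clear.
C: starts Thursday 10:00 at or after H ends Wednesday 12:00 → clear.
D: starts Thursday 17:00 at or after H ends Wednesday 12:00 → clear.
E: starts Friday 12:00 at or after H ends Wednesday 12:00 → clear.
F: starts Saturday 09:00 at or after H ends Wednesday 12:00 → clear.
G: starts Saturday 14:00 at or after H ends Wednesday 12:00 → clear.

Yes — the slot is free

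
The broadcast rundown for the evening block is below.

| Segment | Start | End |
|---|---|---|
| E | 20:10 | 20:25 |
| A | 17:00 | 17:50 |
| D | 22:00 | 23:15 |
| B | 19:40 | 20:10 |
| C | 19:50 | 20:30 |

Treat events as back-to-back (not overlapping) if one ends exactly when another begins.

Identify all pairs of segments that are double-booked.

Sorted by start: A, B, C, E, D.
B starts after A ends, so A has no further overlaps.
C starts before B ends → B and C overlap.
E starts exactly when B ends (back-to-back, no overlap), so B has no further overlaps.
E starts before C ends → C and E overlap.
D starts after C ends.
D starts after E ends.

B & C, C & E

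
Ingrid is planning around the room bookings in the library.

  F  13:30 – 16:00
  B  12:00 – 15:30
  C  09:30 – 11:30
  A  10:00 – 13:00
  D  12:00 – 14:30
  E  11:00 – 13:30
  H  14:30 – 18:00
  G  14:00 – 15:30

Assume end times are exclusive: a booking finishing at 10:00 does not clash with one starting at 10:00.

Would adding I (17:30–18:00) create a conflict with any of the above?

Yes — it overlaps H

C: ends 11:30 at or before I starts 17:30 → clear.
A: ends 13:00 at or before I starts 17:30 → clear.
E: ends 13:30 at or before I starts 17:30 → clear.
B: ends 15:30 at or before I starts 17:30 → clear.
D: ends 14:30 at or before I starts 17:30 → clear.
F: ends 16:00 at or before I starts 17:30 → clear.
G: ends 15:30 at or before I starts 17:30 → clear.
H: starts 14:30 before I ends 18:00, and ends 18:00 after I starts 17:30 → overlap.
I overlaps H.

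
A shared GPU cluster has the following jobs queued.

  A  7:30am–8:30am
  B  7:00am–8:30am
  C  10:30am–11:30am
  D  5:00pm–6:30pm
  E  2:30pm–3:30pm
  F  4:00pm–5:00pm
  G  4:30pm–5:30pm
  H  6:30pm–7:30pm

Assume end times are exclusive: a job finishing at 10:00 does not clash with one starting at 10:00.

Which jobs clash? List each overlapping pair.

A & B, D & G, F & G

Two intervals overlap when each starts before the other ends.
Sorted by start: B, A, C, E, F, G, D, H.
A starts before B ends → B and A overlap.
C starts after B ends, so nothing later overlaps B either.
C starts after A ends, so nothing later overlaps A either.
E starts after C ends, so nothing later overlaps C either.
F starts after E ends, so nothing later overlaps E either.
G starts before F ends → F and G overlap.
D starts exactly when F ends (back-to-back, no overlap), so nothing later overlaps F either.
D starts before G ends → G and D overlap.
H starts after G ends.
H starts exactly when D ends (back-to-back, no overlap).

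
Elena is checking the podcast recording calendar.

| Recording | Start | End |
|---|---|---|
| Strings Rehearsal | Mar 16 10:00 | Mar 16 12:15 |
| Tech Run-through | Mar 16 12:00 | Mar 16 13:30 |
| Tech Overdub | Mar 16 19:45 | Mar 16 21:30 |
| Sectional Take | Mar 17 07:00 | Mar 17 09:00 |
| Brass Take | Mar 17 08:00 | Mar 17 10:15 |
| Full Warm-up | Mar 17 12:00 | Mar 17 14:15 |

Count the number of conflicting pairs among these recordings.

Sorted by start: Strings Rehearsal, Tech Run-through, Tech Overdub, Sectional Take, Brass Take, Full Warm-up.
Tech Run-through starts before Strings Rehearsal ends → Strings Rehearsal and Tech Run-through overlap.
Tech Overdub starts after Strings Rehearsal ends; Strings Rehearsal is clear from here.
Tech Overdub starts after Tech Run-through ends; Tech Run-through is clear from here.
Sectional Take starts after Tech Overdub ends; Tech Overdub is clear from here.
Brass Take starts before Sectional Take ends → Sectional Take and Brass Take overlap.
Full Warm-up starts after Sectional Take ends.
Full Warm-up starts after Brass Take ends.
Overlapping pairs: Brass Take & Sectional Take, Strings Rehearsal & Tech Run-through — 2 in total.

2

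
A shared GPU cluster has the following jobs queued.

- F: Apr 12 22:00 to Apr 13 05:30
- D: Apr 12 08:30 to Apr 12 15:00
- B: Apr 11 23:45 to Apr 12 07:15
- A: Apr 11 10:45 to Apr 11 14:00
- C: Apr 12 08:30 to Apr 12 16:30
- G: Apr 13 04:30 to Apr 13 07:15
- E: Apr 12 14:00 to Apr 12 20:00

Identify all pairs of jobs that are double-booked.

C & D, C & E, D & E, F & G

Sorted by start: A, B, C, D, E, F, G.
B starts after A ends, so A has no further overlaps.
C starts after B ends, so B has no further overlaps.
D starts before C ends → C and D overlap.
E starts before C ends → C and E overlap.
F starts after C ends, so C has no further overlaps.
E starts before D ends → D and E overlap.
F starts after D ends, so D has no further overlaps.
F starts after E ends, so E has no further overlaps.
G starts before F ends → F and G overlap.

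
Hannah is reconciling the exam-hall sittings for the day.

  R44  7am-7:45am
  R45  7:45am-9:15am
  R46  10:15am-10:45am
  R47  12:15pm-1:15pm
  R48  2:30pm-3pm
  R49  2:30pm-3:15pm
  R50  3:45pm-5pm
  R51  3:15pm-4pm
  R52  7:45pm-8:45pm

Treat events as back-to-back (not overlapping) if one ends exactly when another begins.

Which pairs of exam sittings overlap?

Two intervals overlap when each starts before the other ends.
Sorted by start: R44, R45, R46, R47, R48, R49, R51, R50, R52.
R45 starts exactly when R44 ends (back-to-back, no overlap), so nothing later overlaps R44 either.
R46 starts after R45 ends, so nothing later overlaps R45 either.
R47 starts after R46 ends, so nothing later overlaps R46 either.
R48 starts after R47 ends, so nothing later overlaps R47 either.
R49 starts before R48 ends → R48 and R49 overlap.
R51 starts after R48 ends, so nothing later overlaps R48 either.
R51 starts exactly when R49 ends (back-to-back, no overlap), so nothing later overlaps R49 either.
R50 starts before R51 ends → R51 and R50 overlap.
R52 starts after R51 ends.
R52 starts after R50 ends.

R48 & R49, R50 & R51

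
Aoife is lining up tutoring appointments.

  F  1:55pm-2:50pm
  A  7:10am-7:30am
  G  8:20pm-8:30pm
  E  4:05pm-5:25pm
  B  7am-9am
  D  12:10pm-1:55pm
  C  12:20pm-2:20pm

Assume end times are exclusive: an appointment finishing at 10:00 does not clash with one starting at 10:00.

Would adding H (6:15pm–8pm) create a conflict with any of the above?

B: ends 9am at or before H starts 6:15pm → clear.
A: ends 7:30am at or before H starts 6:15pm → clear.
D: ends 1:55pm at or before H starts 6:15pm → clear.
C: ends 2:20pm at or before H starts 6:15pm → clear.
F: ends 2:50pm at or before H starts 6:15pm → clear.
E: ends 5:25pm at or before H starts 6:15pm → clear.
G: starts 8:20pm at or after H ends 8pm → clear.

No — it doesn't clash with anything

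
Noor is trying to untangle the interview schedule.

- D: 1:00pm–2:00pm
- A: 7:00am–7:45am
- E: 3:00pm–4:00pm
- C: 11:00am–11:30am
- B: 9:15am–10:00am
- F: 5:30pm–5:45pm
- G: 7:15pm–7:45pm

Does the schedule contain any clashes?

No

Check each pair: they overlap iff neither finishes before the other starts.
Sorted by start: A, B, C, D, E, F, G.
B starts after A ends, so A has no further overlaps.
C starts after B ends, so B has no further overlaps.
D starts after C ends, so C has no further overlaps.
E starts after D ends, so D has no further overlaps.
F starts after E ends, so E has no further overlaps.
G starts after F ends.
Every pair is clear; the schedule has no overlaps.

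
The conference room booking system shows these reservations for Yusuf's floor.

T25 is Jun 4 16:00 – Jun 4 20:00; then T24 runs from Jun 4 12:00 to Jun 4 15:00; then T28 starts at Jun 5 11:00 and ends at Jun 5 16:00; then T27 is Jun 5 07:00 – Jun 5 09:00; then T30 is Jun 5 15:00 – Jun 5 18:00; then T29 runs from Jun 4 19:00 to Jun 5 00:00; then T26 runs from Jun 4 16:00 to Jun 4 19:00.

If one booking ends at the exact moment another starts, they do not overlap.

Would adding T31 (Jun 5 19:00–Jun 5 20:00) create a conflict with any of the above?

No — it doesn't clash with anything

T24: ends Jun 4 15:00 at or before T31 starts Jun 5 19:00 → clear.
T25: ends Jun 4 20:00 at or before T31 starts Jun 5 19:00 → clear.
T26: ends Jun 4 19:00 at or before T31 starts Jun 5 19:00 → clear.
T29: ends Jun 5 00:00 at or before T31 starts Jun 5 19:00 → clear.
T27: ends Jun 5 09:00 at or before T31 starts Jun 5 19:00 → clear.
T28: ends Jun 5 16:00 at or before T31 starts Jun 5 19:00 → clear.
T30: ends Jun 5 18:00 at or before T31 starts Jun 5 19:00 → clear.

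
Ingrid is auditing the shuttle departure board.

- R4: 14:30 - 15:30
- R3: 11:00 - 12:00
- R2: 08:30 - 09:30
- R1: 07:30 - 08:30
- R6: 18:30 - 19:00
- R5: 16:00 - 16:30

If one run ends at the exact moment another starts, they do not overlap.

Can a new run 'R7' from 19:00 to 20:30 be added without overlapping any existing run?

R1: ends 08:30 at or before R7 starts 19:00 → clear.
R2: ends 09:30 at or before R7 starts 19:00 → clear.
R3: ends 12:00 at or before R7 starts 19:00 → clear.
R4: ends 15:30 at or before R7 starts 19:00 → clear.
R5: ends 16:30 at or before R7 starts 19:00 → clear.
R6: ends 19:00 at or before R7 starts 19:00 → clear.

Yes — the slot is free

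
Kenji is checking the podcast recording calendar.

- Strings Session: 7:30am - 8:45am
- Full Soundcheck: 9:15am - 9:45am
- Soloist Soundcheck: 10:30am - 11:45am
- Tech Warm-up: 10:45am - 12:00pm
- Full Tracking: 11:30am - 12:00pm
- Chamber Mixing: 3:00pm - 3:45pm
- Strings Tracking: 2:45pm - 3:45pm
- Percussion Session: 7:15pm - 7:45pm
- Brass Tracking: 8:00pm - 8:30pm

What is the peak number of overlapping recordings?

3

Sort all start/end points and keep a running count:
7:30am start Strings Session → 1
8:45am end Strings Session → 0
9:15am start Full Soundcheck → 1
9:45am end Full Soundcheck → 0
10:30am start Soloist Soundcheck → 1
10:45am start Tech Warm-up → 2
11:30am start Full Tracking → 3
11:45am end Soloist Soundcheck → 2
12:00pm end Full Tracking → 1
12:00pm end Tech Warm-up → 0
2:45pm start Strings Tracking → 1
3:00pm start Chamber Mixing → 2
3:45pm end Chamber Mixing → 1
3:45pm end Strings Tracking → 0
7:15pm start Percussion Session → 1
7:45pm end Percussion Session → 0
8:00pm start Brass Tracking → 1
8:30pm end Brass Tracking → 0
Peak is 3, at 11:30am (Full Tracking, Soloist Soundcheck, Tech Warm-up).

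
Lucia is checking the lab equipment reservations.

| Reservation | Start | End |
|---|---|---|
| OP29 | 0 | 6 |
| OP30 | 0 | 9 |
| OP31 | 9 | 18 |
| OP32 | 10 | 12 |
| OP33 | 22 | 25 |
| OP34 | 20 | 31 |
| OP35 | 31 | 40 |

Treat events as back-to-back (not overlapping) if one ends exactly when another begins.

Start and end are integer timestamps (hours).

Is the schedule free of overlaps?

No

Two intervals overlap when each starts before the other ends.
Sorted by start: OP29, OP30, OP31, OP32, OP34, OP33, OP35.
OP30 starts before OP29 ends → OP29 and OP30 overlap.
That's a conflict, so the schedule is not conflict-free.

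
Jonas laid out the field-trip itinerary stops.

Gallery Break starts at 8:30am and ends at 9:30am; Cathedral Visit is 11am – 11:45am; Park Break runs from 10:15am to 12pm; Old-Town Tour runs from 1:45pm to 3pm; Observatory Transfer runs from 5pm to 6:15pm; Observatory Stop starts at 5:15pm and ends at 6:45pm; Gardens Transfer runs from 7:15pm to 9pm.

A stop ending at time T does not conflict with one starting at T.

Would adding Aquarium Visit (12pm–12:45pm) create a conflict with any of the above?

No — it doesn't clash with anything

Gallery Break: ends 9:30am at or before Aquarium Visit starts 12pm → clear.
Park Break: ends 12pm at or before Aquarium Visit starts 12pm → clear.
Cathedral Visit: ends 11:45am at or before Aquarium Visit starts 12pm → clear.
Old-Town Tour: starts 1:45pm at or after Aquarium Visit ends 12:45pm → clear.
Observatory Transfer: starts 5pm at or after Aquarium Visit ends 12:45pm → clear.
Observatory Stop: starts 5:15pm at or after Aquarium Visit ends 12:45pm → clear.
Gardens Transfer: starts 7:15pm at or after Aquarium Visit ends 12:45pm → clear.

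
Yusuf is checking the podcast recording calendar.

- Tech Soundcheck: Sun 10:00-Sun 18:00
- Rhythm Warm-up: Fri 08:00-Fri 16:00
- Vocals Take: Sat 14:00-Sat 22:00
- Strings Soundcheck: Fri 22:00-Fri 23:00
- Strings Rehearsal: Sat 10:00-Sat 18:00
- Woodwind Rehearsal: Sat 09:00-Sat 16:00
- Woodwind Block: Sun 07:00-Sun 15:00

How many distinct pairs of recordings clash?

Two intervals overlap when each starts before the other ends.
Sorted by start: Rhythm Warm-up, Strings Soundcheck, Woodwind Rehearsal, Strings Rehearsal, Vocals Take, Woodwind Block, Tech Soundcheck.
Strings Soundcheck starts after Rhythm Warm-up ends — done with Rhythm Warm-up.
Woodwind Rehearsal starts after Strings Soundcheck ends — done with Strings Soundcheck.
Strings Rehearsal starts before Woodwind Rehearsal ends → Woodwind Rehearsal and Strings Rehearsal overlap.
Vocals Take starts before Woodwind Rehearsal ends → Woodwind Rehearsal and Vocals Take overlap.
Woodwind Block starts after Woodwind Rehearsal ends — done with Woodwind Rehearsal.
Vocals Take starts before Strings Rehearsal ends → Strings Rehearsal and Vocals Take overlap.
Woodwind Block starts after Strings Rehearsal ends — done with Strings Rehearsal.
Woodwind Block starts after Vocals Take ends — done with Vocals Take.
Tech Soundcheck starts before Woodwind Block ends → Woodwind Block and Tech Soundcheck overlap.
Overlapping pairs: Strings Rehearsal & Vocals Take, Strings Rehearsal & Woodwind Rehearsal, Tech Soundcheck & Woodwind Block, Vocals Take & Woodwind Rehearsal — 4 in total.

4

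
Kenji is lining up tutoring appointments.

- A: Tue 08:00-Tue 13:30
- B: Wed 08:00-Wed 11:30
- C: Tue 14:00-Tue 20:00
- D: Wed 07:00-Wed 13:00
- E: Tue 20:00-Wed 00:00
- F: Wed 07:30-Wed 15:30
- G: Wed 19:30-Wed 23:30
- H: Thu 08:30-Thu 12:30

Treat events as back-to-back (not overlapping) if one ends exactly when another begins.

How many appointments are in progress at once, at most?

3

Sweep the timeline, counting +1 at each start and −1 at each end (ends before starts at a tie):
Tue 08:00 start A → 1
Tue 13:30 end A → 0
Tue 14:00 start C → 1
Tue 20:00 end C → 0
Tue 20:00 start E → 1
Wed 00:00 end E → 0
Wed 07:00 start D → 1
Wed 07:30 start F → 2
Wed 08:00 start B → 3
Wed 11:30 end B → 2
Wed 13:00 end D → 1
Wed 15:30 end F → 0
Wed 19:30 start G → 1
Wed 23:30 end G → 0
Thu 08:30 start H → 1
Thu 12:30 end H → 0
Peak is 3, at Wed 08:00 (B, D, F).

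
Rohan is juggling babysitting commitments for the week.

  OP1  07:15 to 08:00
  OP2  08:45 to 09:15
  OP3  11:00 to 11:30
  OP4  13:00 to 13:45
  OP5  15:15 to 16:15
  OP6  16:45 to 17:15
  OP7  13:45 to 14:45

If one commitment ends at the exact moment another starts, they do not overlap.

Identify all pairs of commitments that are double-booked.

none

Sorted by start: OP1, OP2, OP3, OP4, OP7, OP5, OP6.
OP2 starts after OP1 ends, so OP1 has no further overlaps.
OP3 starts after OP2 ends, so OP2 has no further overlaps.
OP4 starts after OP3 ends, so OP3 has no further overlaps.
OP7 starts exactly when OP4 ends (back-to-back, no overlap), so OP4 has no further overlaps.
OP5 starts after OP7 ends, so OP7 has no further overlaps.
OP6 starts after OP5 ends.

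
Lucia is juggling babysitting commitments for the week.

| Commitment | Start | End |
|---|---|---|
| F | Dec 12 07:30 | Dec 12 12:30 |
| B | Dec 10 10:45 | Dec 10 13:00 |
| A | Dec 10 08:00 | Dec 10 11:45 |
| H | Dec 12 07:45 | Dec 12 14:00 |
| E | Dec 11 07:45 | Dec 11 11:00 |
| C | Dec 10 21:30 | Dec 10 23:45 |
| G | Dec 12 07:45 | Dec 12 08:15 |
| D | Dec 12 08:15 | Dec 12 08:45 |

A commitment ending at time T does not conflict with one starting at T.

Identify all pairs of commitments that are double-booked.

A & B, D & F, D & H, F & G, F & H, G & H

Two intervals overlap when each starts before the other ends.
Sorted by start: A, B, C, E, F, G, H, D.
B starts before A ends → A and B overlap.
C starts after A ends — done with A.
C starts after B ends — done with B.
E starts after C ends — done with C.
F starts after E ends — done with E.
G starts before F ends → F and G overlap.
H starts before F ends → F and H overlap.
D starts before F ends → F and D overlap.
H starts before G ends → G and H overlap.
D starts exactly when G ends (back-to-back, no overlap).
D starts before H ends → H and D overlap.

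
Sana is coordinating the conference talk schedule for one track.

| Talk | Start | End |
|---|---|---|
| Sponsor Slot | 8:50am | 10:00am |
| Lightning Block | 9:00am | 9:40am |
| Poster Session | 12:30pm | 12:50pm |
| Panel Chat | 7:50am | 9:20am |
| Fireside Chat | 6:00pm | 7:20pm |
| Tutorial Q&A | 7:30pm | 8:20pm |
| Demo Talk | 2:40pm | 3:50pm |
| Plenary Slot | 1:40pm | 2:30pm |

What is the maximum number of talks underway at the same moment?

Sweep the timeline, counting +1 at each start and −1 at each end (ends before starts at a tie):
7:50am start Panel Chat → 1
8:50am start Sponsor Slot → 2
9:00am start Lightning Block → 3
9:20am end Panel Chat → 2
9:40am end Lightning Block → 1
10:00am end Sponsor Slot → 0
12:30pm start Poster Session → 1
12:50pm end Poster Session → 0
1:40pm start Plenary Slot → 1
2:30pm end Plenary Slot → 0
2:40pm start Demo Talk → 1
3:50pm end Demo Talk → 0
6:00pm start Fireside Chat → 1
7:20pm end Fireside Chat → 0
7:30pm start Tutorial Q&A → 1
8:20pm end Tutorial Q&A → 0
Peak is 3, at 9:00am (Lightning Block, Panel Chat, Sponsor Slot).

3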